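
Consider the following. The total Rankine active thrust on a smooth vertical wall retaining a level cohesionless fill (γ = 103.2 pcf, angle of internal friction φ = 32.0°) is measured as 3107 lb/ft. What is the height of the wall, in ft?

14.0 ft

K_a = 0.3073. P_a = ½ K_a γ H² ⇒ H = √(2P_a/(K_a γ)).
H = √(2×3107/(0.3073×103.2)) = 14.00 ft.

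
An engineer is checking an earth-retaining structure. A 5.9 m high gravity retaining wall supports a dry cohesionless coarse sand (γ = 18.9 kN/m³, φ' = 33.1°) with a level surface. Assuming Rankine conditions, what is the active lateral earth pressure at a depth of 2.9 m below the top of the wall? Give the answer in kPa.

16.1 kPa

K_a = (1 − sin φ)/(1 + sin φ) = 0.2936.
σ_h = K_a γ z = 0.2936 × 18.9 × 2.9 = 16.09 kPa.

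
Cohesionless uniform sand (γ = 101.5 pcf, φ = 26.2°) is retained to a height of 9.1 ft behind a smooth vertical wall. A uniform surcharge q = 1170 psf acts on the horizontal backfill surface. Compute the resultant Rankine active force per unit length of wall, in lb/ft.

5750 lb/ft

K_a = tan²(45° − φ/2) = 0.3874.
Soil triangle: ½ K_a γ H² = 0.5×0.3874×101.5×9.1² = 1628 lb/ft.
Surcharge rectangle: K_a q H = 0.3874×1170×9.1 = 4125 lb/ft.
Total = 1628 + 4125 = 5753 lb/ft.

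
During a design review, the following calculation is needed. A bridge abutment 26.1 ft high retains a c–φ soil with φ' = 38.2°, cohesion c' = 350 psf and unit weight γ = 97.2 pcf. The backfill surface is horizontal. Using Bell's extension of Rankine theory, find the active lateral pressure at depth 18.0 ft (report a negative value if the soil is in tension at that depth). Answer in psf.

K_a = (1 − sin φ)/(1 + sin φ) = 0.2358.
σ_a = K_a γ z − 2c√K_a = 0.2358×97.2×18.0 − 2×350×0.4856 = 72.62 psf.

72.6 psf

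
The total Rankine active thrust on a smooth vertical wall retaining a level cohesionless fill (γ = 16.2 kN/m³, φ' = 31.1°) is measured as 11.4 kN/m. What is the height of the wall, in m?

K_a = 0.3188. P_a = ½ K_a γ H² ⇒ H = √(2P_a/(K_a γ)).
H = √(2×11.4/(0.3188×16.2)) = 2.101 m.

2.10 m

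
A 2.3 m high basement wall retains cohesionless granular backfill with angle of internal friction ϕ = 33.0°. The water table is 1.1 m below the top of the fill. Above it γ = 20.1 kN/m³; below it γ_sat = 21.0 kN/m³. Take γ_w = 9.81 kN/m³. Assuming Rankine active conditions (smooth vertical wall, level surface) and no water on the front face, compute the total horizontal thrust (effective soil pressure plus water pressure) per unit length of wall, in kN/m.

20.8 kN/m

K_a = tan²(45° − φ/2) = 0.2948.
γ' = 21.0 − 9.81 = 11.19 kN/m³. Depth below WT = 1.2 m.
σ'_h at WT = K_a γ d_w = 6.518 kPa; at base = 6.518 + K_a γ' × 1.2 = 10.48 kPa.
P₁ (0–1.1 m) = ½×6.518×1.1 = 3.585. P₂ (1.1–2.3 m) = ½(6.518+10.48)×1.2 = 10.20.
P_w = ½ γ_w h₂² = 0.5×9.81×1.2² = 7.063. Total = 3.585+10.20+7.063 = 20.84 kN/m.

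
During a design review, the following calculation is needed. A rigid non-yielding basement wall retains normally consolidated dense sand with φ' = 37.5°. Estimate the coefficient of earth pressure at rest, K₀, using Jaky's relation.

0.391

K₀ = 1 − sin φ' = 1 − sin 37.5° = 0.3912.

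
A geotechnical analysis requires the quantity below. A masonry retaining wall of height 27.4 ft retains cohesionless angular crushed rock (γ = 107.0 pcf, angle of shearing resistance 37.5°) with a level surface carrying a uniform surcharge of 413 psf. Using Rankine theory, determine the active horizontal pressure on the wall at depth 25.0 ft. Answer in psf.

751 psf

K_a = (1 − sin φ)/(1 + sin φ) = 0.2432.
σ_v = γz + q = 107.0 × 25.0 + 413 = 3088 psf.
σ_h = K_a σ_v = 0.2432 × 3088 = 751.0 psf.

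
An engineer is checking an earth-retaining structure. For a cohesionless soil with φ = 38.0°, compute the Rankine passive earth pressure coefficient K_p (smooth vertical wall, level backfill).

K_p = (1 + sin φ)/(1 − sin φ) = tan²(45° + 38.0°/2) = 4.204.

4.20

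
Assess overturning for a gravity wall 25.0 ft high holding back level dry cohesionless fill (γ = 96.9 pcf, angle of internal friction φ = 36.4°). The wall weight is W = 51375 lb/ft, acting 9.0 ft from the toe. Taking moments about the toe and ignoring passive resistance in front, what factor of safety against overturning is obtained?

7.18

K_a = tan²(45° − 36.4°/2) = 0.2552.
P_a = ½K_aγH² = 0.5×0.2552×96.9×25.0² = 7727 lb/ft, acting at H/3 = 8.333 ft above the base.
Overturning moment M_o = P_a × H/3 = 7727 × 8.333 = 64390.
Resisting moment M_r = W × 9.0 = 51375 × 9.0 = 462400.
FS_overturning = M_r/M_o = 462400/64390 = 7.181.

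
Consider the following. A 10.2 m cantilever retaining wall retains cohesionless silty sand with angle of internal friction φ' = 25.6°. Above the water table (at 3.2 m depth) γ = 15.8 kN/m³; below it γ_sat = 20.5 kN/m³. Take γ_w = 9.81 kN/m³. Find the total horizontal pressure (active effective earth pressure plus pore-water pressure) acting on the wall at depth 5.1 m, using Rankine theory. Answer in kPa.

46.7 kPa

K_a = (1 − sin φ)/(1 + sin φ) = 0.3966.
γ' = 20.5 − 9.81 = 10.69 kN/m³.
Effective vertical stress at 5.1 m: σ'_v = 15.8×3.2 + 10.69×1.90 = 70.87 kPa.
σ'_h = K_a σ'_v = 0.3966 × 70.87 = 28.10 kPa; u = γ_w × 1.90 = 18.64 kPa.
Total σ_h = 28.10 + 18.64 = 46.74 kPa.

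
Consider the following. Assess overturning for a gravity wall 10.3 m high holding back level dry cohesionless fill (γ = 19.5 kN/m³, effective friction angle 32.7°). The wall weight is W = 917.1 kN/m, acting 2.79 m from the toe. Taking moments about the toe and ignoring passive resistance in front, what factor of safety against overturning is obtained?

K_a = tan²(45° − 32.7°/2) = 0.2985.
P_a = ½K_aγH² = 0.5×0.2985×19.5×10.3² = 308.8 kN/m, acting at H/3 = 3.433 m above the base.
Overturning moment M_o = P_a × H/3 = 308.8 × 3.433 = 1060.
Resisting moment M_r = W × 2.79 = 917.1 × 2.79 = 2559.
FS_overturning = M_r/M_o = 2559/1060 = 2.414.

2.41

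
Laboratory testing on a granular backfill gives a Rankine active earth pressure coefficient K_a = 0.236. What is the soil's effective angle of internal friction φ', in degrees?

38.2°

K_a = tan²(45° − φ/2) ⇒ 45° − φ/2 = arctan(√0.236) = 25.91°.
φ = 2(45° − 25.91°) = 38.18°.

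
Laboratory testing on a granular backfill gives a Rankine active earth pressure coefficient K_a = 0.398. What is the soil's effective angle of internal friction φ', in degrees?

25.5°

K_a = tan²(45° − φ/2) ⇒ 45° − φ/2 = arctan(√0.398) = 32.25°.
φ = 2(45° − 32.25°) = 25.51°.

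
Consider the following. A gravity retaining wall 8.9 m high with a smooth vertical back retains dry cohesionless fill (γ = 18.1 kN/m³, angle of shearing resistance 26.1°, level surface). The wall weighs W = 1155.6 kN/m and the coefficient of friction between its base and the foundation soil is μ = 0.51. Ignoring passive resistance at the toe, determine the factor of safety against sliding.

2.11

K_a = tan²(45° − 26.1°/2) = 0.3889.
P_a = ½K_aγH² = 0.5×0.3889×18.1×8.9² = 278.8 kN/m, acting at H/3 = 2.967 m above the base.
FS_sliding = μW / P_a = 0.51×1155.6 / 278.8 = 2.114.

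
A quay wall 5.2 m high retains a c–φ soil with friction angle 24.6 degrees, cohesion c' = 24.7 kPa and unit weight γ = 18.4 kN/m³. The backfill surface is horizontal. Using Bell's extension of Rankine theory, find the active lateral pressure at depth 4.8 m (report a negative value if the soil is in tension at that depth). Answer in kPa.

4.69 kPa

K_a = (1 − sin φ)/(1 + sin φ) = 0.4121.
σ_a = K_a γ z − 2c√K_a = 0.4121×18.4×4.8 − 2×24.7×0.6420 = 4.687 kPa.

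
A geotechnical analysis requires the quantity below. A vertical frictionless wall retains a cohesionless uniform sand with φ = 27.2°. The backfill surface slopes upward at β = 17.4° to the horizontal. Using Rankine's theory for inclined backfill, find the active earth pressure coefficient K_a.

K_a = cos β · (cos β − √(cos²β − cos²φ)) / (cos β + √(cos²β − cos²φ)).
cos β = 0.9542, cos φ = 0.8894, √(cos²β − cos²φ) = 0.3457.
K_a = 0.9542 × (0.9542 − 0.3457)/(0.9542 + 0.3457) = 0.4467.

0.447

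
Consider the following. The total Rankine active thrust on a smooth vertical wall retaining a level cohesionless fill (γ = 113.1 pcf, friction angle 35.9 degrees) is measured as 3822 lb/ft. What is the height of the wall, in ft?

16.1 ft

K_a = 0.2607. P_a = ½ K_a γ H² ⇒ H = √(2P_a/(K_a γ)).
H = √(2×3822/(0.2607×113.1)) = 16.10 ft.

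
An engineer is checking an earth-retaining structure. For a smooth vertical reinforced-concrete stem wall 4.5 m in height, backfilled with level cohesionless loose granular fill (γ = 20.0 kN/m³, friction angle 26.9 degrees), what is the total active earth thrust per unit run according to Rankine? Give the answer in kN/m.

K_a = tan²(45° − φ/2) = 0.3770.
P_a = ½ K_a γ H² = 0.5 × 0.3770 × 20.0 × 4.5² = 76.34 kN/m.

76.3 kN/m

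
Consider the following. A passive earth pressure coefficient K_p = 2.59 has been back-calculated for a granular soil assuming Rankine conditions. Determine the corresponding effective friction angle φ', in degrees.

K_p = (1+sin φ)/(1−sin φ) ⇒ sin φ = (K_p − 1)/(K_p + 1) = 0.4429.
φ = arcsin(0.4429) = 26.29°.

26.3°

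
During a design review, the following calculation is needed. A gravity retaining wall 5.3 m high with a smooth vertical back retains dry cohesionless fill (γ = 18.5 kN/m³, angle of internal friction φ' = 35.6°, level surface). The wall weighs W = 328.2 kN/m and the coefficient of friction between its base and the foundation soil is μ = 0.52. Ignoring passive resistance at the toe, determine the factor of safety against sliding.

K_a = tan²(45° − 35.6°/2) = 0.2641.
P_a = ½K_aγH² = 0.5×0.2641×18.5×5.3² = 68.63 kN/m, acting at H/3 = 1.767 m above the base.
FS_sliding = μW / P_a = 0.52×328.2 / 68.63 = 2.487.

2.49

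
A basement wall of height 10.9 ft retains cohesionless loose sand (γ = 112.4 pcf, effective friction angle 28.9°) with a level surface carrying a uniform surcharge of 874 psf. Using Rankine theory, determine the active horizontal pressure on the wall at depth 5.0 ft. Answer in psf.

K_a = (1 − sin φ)/(1 + sin φ) = 0.3484.
σ_v = γz + q = 112.4 × 5.0 + 874 = 1436 psf.
σ_h = K_a σ_v = 0.3484 × 1436 = 500.2 psf.

500 psf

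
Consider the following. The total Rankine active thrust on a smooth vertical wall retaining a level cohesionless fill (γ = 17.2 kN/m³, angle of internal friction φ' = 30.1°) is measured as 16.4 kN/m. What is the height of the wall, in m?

2.40 m

K_a = 0.3320. P_a = ½ K_a γ H² ⇒ H = √(2P_a/(K_a γ)).
H = √(2×16.4/(0.3320×17.2)) = 2.397 m.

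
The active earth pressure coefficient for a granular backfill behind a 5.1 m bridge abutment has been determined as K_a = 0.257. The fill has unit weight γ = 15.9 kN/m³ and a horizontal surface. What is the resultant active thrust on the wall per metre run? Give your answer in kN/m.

P = ½ K_a γ H² = 0.5 × 0.257 × 15.9 × 5.1² = 53.14 kN/m.

53.1 kN/m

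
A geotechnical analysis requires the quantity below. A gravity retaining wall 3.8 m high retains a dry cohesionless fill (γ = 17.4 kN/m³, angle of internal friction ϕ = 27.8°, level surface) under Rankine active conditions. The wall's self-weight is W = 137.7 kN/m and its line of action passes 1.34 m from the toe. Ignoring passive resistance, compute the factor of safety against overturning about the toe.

3.19

K_a = tan²(45° − 27.8°/2) = 0.3639.
P_a = ½K_aγH² = 0.5×0.3639×17.4×3.8² = 45.72 kN/m, acting at H/3 = 1.267 m above the base.
Overturning moment M_o = P_a × H/3 = 45.72 × 1.267 = 57.91.
Resisting moment M_r = W × 1.34 = 137.7 × 1.34 = 184.5.
FS_overturning = M_r/M_o = 184.5/57.91 = 3.186.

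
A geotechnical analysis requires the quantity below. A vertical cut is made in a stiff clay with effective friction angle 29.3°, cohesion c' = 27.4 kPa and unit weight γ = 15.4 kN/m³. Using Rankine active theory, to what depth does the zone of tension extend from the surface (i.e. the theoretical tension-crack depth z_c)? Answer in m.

K_a = tan²(45° − 29.3°/2) = 0.3428; √K_a = 0.5855.
The active pressure is zero where K_a γ z = 2c√K_a, so z_c = 2c/(γ√K_a) = 2×27.4/(15.4×0.5855) = 6.077 m.

6.08 m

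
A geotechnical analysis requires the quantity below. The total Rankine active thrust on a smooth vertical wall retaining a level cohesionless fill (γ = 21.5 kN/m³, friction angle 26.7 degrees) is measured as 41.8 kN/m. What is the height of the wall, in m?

K_a = 0.3800. P_a = ½ K_a γ H² ⇒ H = √(2P_a/(K_a γ)).
H = √(2×41.8/(0.3800×21.5)) = 3.199 m.

3.20 m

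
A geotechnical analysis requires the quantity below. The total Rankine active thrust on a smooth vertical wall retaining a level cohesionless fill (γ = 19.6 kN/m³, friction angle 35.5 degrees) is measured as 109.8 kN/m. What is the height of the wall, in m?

K_a = 0.2653. P_a = ½ K_a γ H² ⇒ H = √(2P_a/(K_a γ)).
H = √(2×109.8/(0.2653×19.6)) = 6.499 m.

6.50 m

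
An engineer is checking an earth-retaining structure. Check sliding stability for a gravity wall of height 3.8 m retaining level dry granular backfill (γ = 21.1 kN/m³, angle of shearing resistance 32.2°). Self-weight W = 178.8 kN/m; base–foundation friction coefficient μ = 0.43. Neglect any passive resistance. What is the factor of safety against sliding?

K_a = tan²(45° − 32.2°/2) = 0.3047.
P_a = ½K_aγH² = 0.5×0.3047×21.1×3.8² = 46.42 kN/m, acting at H/3 = 1.267 m above the base.
FS_sliding = μW / P_a = 0.43×178.8 / 46.42 = 1.656.

1.66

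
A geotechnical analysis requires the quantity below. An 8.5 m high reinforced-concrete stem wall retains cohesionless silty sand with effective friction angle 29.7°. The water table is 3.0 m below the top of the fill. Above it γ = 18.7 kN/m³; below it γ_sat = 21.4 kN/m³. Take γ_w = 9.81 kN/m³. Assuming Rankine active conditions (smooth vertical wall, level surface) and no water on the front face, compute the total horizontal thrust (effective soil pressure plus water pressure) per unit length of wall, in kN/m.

K_a = tan²(45° − φ/2) = 0.3374.
γ' = 21.4 − 9.81 = 11.59 kN/m³. Depth below WT = 5.5 m.
σ'_h at WT = K_a γ d_w = 18.93 kPa; at base = 18.93 + K_a γ' × 5.5 = 40.43 kPa.
P₁ (0–3.0 m) = ½×18.93×3.0 = 28.39. P₂ (3.0–8.5 m) = ½(18.93+40.43)×5.5 = 163.2.
P_w = ½ γ_w h₂² = 0.5×9.81×5.5² = 148.4. Total = 28.39+163.2+148.4 = 340.0 kN/m.

340 kN/m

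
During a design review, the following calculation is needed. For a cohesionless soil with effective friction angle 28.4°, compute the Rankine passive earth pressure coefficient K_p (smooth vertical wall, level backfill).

K_p = (1 + sin φ)/(1 − sin φ) = tan²(45° + 28.4°/2) = 2.814.

2.81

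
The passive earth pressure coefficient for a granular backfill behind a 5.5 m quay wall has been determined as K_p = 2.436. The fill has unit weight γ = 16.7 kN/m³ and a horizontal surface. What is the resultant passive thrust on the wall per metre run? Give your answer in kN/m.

P = ½ K_p γ H² = 0.5 × 2.436 × 16.7 × 5.5² = 615.3 kN/m.

615 kN/m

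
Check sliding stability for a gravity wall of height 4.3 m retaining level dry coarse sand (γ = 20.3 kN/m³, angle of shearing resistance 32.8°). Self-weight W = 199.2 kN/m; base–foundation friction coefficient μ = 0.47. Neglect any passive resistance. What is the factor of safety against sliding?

K_a = tan²(45° − 32.8°/2) = 0.2973.
P_a = ½K_aγH² = 0.5×0.2973×20.3×4.3² = 55.79 kN/m, acting at H/3 = 1.433 m above the base.
FS_sliding = μW / P_a = 0.47×199.2 / 55.79 = 1.678.

1.68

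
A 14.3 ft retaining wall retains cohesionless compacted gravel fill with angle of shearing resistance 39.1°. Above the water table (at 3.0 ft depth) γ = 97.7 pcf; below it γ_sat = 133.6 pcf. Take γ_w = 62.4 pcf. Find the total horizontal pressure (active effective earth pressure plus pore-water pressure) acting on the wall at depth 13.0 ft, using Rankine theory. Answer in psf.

852 psf

K_a = (1 − sin φ)/(1 + sin φ) = 0.2265.
γ' = 133.6 − 62.4 = 71.20 pcf.
Effective vertical stress at 13.0 ft: σ'_v = 97.7×3.0 + 71.20×10.0 = 1005 psf.
σ'_h = K_a σ'_v = 0.2265 × 1005 = 227.6 psf; u = γ_w × 10.0 = 624.0 psf.
Total σ_h = 227.6 + 624.0 = 851.6 psf.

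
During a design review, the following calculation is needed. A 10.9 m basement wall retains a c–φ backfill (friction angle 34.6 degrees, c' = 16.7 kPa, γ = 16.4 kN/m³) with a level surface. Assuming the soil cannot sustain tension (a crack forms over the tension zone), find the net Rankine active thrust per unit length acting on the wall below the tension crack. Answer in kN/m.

111 kN/m

K_a = 0.2756; √K_a = 0.5250.
Tension-crack depth z_c = 2c/(γ√K_a) = 2×16.7/(16.4×0.5250) = 3.879 m.
σ_a at base = K_a γ H − 2c√K_a = 0.2756×16.4×10.9 − 2×16.7×0.5250 = 31.74 kPa.
P_a = ½ × 31.74 × (H − z_c) = 0.5×31.74×7.021 = 111.4 kN/m.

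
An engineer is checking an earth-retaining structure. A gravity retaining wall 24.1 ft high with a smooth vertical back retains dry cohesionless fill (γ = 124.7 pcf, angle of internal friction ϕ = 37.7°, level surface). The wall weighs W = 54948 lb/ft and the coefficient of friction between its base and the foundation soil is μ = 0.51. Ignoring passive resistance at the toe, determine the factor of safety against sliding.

3.21

K_a = tan²(45° − 37.7°/2) = 0.2411.
P_a = ½K_aγH² = 0.5×0.2411×124.7×24.1² = 8730 lb/ft, acting at H/3 = 8.033 ft above the base.
FS_sliding = μW / P_a = 0.51×54948 / 8730 = 3.210.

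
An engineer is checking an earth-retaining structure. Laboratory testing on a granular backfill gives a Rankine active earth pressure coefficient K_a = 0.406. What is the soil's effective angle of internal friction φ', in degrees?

K_a = tan²(45° − φ/2) ⇒ 45° − φ/2 = arctan(√0.406) = 32.50°.
φ = 2(45° − 32.50°) = 24.99°.

25.0°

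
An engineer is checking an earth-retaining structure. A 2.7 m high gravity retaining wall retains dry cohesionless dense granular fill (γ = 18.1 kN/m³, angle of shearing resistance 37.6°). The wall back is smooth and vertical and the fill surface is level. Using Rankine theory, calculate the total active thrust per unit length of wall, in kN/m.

16.0 kN/m

K_a = tan²(45° − φ/2) = 0.2421.
P_a = ½ K_a γ H² = 0.5 × 0.2421 × 18.1 × 2.7² = 15.97 kN/m.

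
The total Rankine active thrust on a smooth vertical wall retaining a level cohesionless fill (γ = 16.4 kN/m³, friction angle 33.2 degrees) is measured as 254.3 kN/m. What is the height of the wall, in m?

10.3 m

K_a = 0.2924. P_a = ½ K_a γ H² ⇒ H = √(2P_a/(K_a γ)).
H = √(2×254.3/(0.2924×16.4)) = 10.30 m.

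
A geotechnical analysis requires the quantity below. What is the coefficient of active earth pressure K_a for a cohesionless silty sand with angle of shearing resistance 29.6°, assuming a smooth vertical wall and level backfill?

K_a = tan²(45° − φ/2) = tan²(30.20°) = 0.3387.

0.339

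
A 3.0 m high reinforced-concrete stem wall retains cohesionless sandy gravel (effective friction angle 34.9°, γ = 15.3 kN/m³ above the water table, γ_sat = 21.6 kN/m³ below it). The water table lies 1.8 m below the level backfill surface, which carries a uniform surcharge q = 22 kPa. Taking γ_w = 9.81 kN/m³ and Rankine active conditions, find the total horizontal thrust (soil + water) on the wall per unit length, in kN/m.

K_a = tan²(45° − φ/2) = 0.2721.
γ' = 21.6 − 9.81 = 11.79 kN/m³. h₂ = H − d_w = 1.2 m.
σ'_h: at surface K_a·q = 5.987; at WT K_a(q+γd_w) = 13.48; at base K_a(q+γd_w+γ'h₂) = 17.33 kPa.
P₁ = ½(5.987+13.48)×1.8 = 17.52; P₂ = ½(13.48+17.33)×1.2 = 18.49; P_w = ½γ_w h₂² = 7.063.
Total = 17.52+18.49+7.063 = 43.07 kN/m.

43.1 kN/m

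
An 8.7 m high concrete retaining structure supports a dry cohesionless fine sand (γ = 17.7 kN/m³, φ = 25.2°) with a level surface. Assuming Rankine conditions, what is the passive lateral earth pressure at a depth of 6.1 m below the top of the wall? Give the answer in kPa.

K_p = (1 + sin φ)/(1 − sin φ) = 2.483.
σ_h = K_p γ z = 2.483 × 17.7 × 6.1 = 268.1 kPa.

268 kPa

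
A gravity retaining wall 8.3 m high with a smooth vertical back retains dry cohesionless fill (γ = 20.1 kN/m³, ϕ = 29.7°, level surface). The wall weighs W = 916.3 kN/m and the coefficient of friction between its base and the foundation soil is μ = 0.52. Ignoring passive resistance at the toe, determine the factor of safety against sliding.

K_a = tan²(45° − 29.7°/2) = 0.3374.
P_a = ½K_aγH² = 0.5×0.3374×20.1×8.3² = 233.6 kN/m, acting at H/3 = 2.767 m above the base.
FS_sliding = μW / P_a = 0.52×916.3 / 233.6 = 2.040.

2.04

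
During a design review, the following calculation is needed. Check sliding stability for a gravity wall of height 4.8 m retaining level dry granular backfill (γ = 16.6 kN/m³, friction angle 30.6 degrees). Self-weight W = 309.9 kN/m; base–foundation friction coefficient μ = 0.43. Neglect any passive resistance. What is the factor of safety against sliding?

2.14

K_a = tan²(45° − 30.6°/2) = 0.3253.
P_a = ½K_aγH² = 0.5×0.3253×16.6×4.8² = 62.22 kN/m, acting at H/3 = 1.600 m above the base.
FS_sliding = μW / P_a = 0.43×309.9 / 62.22 = 2.142.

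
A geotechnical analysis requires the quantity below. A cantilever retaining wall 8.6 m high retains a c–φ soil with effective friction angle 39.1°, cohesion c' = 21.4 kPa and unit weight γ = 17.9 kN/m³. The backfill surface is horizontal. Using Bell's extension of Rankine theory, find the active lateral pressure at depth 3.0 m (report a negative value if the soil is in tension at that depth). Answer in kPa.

K_a = (1 − sin φ)/(1 + sin φ) = 0.2265.
σ_a = K_a γ z − 2c√K_a = 0.2265×17.9×3.0 − 2×21.4×0.4759 = -8.206 kPa.

-8.21 kPa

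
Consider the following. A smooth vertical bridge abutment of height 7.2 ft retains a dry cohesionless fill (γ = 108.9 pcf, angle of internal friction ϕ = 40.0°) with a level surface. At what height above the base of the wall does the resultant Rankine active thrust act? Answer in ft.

K_a = 0.2174.
The pressure distribution is triangular, so the resultant acts at H/3 above the base = 7.2/3 = 2.400 ft.

2.40 ft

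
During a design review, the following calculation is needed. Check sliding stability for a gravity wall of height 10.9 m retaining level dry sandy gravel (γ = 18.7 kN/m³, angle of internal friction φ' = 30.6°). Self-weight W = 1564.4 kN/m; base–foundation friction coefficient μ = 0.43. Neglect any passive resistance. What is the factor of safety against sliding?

1.86

K_a = tan²(45° − 30.6°/2) = 0.3253.
P_a = ½K_aγH² = 0.5×0.3253×18.7×10.9² = 361.4 kN/m, acting at H/3 = 3.633 m above the base.
FS_sliding = μW / P_a = 0.43×1564.4 / 361.4 = 1.861.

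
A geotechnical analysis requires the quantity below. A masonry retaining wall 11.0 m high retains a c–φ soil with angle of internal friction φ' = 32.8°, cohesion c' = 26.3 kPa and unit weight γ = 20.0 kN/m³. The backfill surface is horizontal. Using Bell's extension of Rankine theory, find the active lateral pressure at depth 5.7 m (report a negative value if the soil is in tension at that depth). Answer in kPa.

5.21 kPa

K_a = (1 − sin φ)/(1 + sin φ) = 0.2973.
σ_a = K_a γ z − 2c√K_a = 0.2973×20.0×5.7 − 2×26.3×0.5452 = 5.209 kPa.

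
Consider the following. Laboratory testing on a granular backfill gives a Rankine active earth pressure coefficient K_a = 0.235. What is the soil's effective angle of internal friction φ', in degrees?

K_a = tan²(45° − φ/2) ⇒ 45° − φ/2 = arctan(√0.235) = 25.86°.
φ = 2(45° − 25.86°) = 38.27°.

38.3°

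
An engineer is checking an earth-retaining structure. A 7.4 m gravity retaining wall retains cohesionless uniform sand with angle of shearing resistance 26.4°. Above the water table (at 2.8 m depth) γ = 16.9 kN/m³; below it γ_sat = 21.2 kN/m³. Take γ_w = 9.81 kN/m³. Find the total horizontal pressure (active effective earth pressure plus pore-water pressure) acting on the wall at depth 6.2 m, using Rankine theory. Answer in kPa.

K_a = (1 − sin φ)/(1 + sin φ) = 0.3844.
γ' = 21.2 − 9.81 = 11.39 kN/m³.
Effective vertical stress at 6.2 m: σ'_v = 16.9×2.8 + 11.39×3.40 = 86.05 kPa.
σ'_h = K_a σ'_v = 0.3844 × 86.05 = 33.08 kPa; u = γ_w × 3.40 = 33.35 kPa.
Total σ_h = 33.08 + 33.35 = 66.43 kPa.

66.4 kPa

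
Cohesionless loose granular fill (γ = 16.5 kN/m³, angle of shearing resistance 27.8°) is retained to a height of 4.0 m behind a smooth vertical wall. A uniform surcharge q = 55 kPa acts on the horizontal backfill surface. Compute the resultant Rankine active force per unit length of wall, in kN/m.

K_a = tan²(45° − φ/2) = 0.3639.
Soil triangle: ½ K_a γ H² = 0.5×0.3639×16.5×4.0² = 48.03 kN/m.
Surcharge rectangle: K_a q H = 0.3639×55×4.0 = 80.06 kN/m.
Total = 48.03 + 80.06 = 128.1 kN/m.

128 kN/m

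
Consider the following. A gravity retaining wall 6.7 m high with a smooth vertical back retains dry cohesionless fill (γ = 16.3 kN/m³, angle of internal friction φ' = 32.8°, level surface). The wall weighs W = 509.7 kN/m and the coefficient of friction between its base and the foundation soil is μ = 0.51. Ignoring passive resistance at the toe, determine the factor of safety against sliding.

2.39

K_a = tan²(45° − 32.8°/2) = 0.2973.
P_a = ½K_aγH² = 0.5×0.2973×16.3×6.7² = 108.8 kN/m, acting at H/3 = 2.233 m above the base.
FS_sliding = μW / P_a = 0.51×509.7 / 108.8 = 2.390.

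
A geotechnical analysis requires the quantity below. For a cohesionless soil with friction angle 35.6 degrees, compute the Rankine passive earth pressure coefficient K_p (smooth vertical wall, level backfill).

K_p = (1 + sin φ)/(1 − sin φ) = tan²(45° + 35.6°/2) = 3.786.

3.79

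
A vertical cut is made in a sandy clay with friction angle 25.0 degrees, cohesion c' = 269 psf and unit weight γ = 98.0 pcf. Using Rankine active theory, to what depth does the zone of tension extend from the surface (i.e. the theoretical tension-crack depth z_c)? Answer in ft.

8.62 ft

K_a = tan²(45° − 25.0°/2) = 0.4059; √K_a = 0.6371.
The active pressure is zero where K_a γ z = 2c√K_a, so z_c = 2c/(γ√K_a) = 2×269/(98.0×0.6371) = 8.617 ft.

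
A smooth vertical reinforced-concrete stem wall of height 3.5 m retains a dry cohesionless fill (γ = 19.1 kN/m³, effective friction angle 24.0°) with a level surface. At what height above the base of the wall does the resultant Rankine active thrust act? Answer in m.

K_a = 0.4217.
The pressure distribution is triangular, so the resultant acts at H/3 above the base = 3.5/3 = 1.167 m.

1.17 m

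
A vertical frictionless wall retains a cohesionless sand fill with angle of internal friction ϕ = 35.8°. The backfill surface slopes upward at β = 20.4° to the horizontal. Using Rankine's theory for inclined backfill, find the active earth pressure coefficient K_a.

K_a = cos β · (cos β − √(cos²β − cos²φ)) / (cos β + √(cos²β − cos²φ)).
cos β = 0.9373, cos φ = 0.8111, √(cos²β − cos²φ) = 0.4698.
K_a = 0.9373 × (0.9373 − 0.4698)/(0.9373 + 0.4698) = 0.3114.

0.311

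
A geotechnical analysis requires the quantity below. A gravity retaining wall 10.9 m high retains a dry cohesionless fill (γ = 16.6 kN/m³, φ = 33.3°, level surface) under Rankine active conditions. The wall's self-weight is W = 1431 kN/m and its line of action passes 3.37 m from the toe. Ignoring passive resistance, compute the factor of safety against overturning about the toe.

4.62

K_a = tan²(45° − 33.3°/2) = 0.2911.
P_a = ½K_aγH² = 0.5×0.2911×16.6×10.9² = 287.1 kN/m, acting at H/3 = 3.633 m above the base.
Overturning moment M_o = P_a × H/3 = 287.1 × 3.633 = 1043.
Resisting moment M_r = W × 3.37 = 1431 × 3.37 = 4822.
FS_overturning = M_r/M_o = 4822/1043 = 4.623.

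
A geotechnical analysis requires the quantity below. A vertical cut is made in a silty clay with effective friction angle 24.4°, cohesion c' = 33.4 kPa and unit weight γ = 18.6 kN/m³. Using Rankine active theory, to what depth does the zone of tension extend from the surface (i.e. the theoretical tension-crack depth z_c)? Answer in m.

K_a = tan²(45° − 24.4°/2) = 0.4153; √K_a = 0.6445.
The active pressure is zero where K_a γ z = 2c√K_a, so z_c = 2c/(γ√K_a) = 2×33.4/(18.6×0.6445) = 5.573 m.

5.57 m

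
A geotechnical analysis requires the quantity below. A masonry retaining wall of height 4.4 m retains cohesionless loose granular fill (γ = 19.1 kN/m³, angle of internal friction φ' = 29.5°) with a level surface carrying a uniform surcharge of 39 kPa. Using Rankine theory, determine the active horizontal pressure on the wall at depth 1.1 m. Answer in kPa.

K_a = (1 − sin φ)/(1 + sin φ) = 0.3401.
σ_v = γz + q = 19.1 × 1.1 + 39 = 60.01 kPa.
σ_h = K_a σ_v = 0.3401 × 60.01 = 20.41 kPa.

20.4 kPa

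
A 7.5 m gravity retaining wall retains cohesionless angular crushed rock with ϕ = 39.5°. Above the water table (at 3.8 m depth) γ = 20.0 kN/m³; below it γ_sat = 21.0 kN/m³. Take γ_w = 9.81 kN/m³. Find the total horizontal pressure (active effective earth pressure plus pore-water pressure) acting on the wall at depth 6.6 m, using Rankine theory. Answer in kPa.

51.3 kPa

K_a = (1 − sin φ)/(1 + sin φ) = 0.2224.
γ' = 21.0 − 9.81 = 11.19 kN/m³.
Effective vertical stress at 6.6 m: σ'_v = 20.0×3.8 + 11.19×2.80 = 107.3 kPa.
σ'_h = K_a σ'_v = 0.2224 × 107.3 = 23.87 kPa; u = γ_w × 2.80 = 27.47 kPa.
Total σ_h = 23.87 + 27.47 = 51.34 kPa.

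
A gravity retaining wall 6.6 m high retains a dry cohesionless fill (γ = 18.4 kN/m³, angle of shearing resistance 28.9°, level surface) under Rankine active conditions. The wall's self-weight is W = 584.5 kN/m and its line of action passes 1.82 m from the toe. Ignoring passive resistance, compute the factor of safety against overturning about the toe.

3.46

K_a = tan²(45° − 28.9°/2) = 0.3484.
P_a = ½K_aγH² = 0.5×0.3484×18.4×6.6² = 139.6 kN/m, acting at H/3 = 2.200 m above the base.
Overturning moment M_o = P_a × H/3 = 139.6 × 2.200 = 307.1.
Resisting moment M_r = W × 1.82 = 584.5 × 1.82 = 1064.
FS_overturning = M_r/M_o = 1064/307.1 = 3.464.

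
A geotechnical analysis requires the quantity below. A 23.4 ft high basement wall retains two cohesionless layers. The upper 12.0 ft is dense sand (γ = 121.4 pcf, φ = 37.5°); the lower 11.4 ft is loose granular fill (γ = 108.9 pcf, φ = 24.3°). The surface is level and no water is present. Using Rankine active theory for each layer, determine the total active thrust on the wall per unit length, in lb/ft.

K_a1 = tan²(45°−37.5°/2) = 0.2432; K_a2 = tan²(45°−24.3°/2) = 0.4169.
Layer 1: σ at base = K_a1 γ₁ h₁ = 354.3 psf; P₁ = ½×354.3×12.0 = 2126.
Layer 2: σ_v at top = γ₁h₁ = 1457; σ_h top = K_a2×1457 = 607.4; σ_h base = K_a2×(1457+108.9×11.4) = 1125.
P₂ = ½(607.4+1125)×11.4 = 9874. Total P_a = 2126+9874 = 12000 lb/ft.

12000 lb/ft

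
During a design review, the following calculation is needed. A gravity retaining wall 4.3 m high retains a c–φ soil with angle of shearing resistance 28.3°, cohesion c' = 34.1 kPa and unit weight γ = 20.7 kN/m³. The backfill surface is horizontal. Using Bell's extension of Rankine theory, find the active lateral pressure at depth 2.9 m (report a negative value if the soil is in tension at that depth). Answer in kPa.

K_a = (1 − sin φ)/(1 + sin φ) = 0.3568.
σ_a = K_a γ z − 2c√K_a = 0.3568×20.7×2.9 − 2×34.1×0.5973 = -19.32 kPa.

-19.3 kPa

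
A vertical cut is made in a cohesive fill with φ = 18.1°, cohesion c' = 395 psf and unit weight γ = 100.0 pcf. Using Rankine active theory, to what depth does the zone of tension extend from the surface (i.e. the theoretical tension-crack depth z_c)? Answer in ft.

K_a = tan²(45° − 18.1°/2) = 0.5259; √K_a = 0.7252.
The active pressure is zero where K_a γ z = 2c√K_a, so z_c = 2c/(γ√K_a) = 2×395/(100.0×0.7252) = 10.89 ft.

10.9 ft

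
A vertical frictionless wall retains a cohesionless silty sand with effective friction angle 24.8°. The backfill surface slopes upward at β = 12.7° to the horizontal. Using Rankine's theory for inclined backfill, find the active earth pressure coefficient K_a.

0.453

K_a = cos β · (cos β − √(cos²β − cos²φ)) / (cos β + √(cos²β − cos²φ)).
cos β = 0.9755, cos φ = 0.9078, √(cos²β − cos²φ) = 0.3572.
K_a = 0.9755 × (0.9755 − 0.3572)/(0.9755 + 0.3572) = 0.4526.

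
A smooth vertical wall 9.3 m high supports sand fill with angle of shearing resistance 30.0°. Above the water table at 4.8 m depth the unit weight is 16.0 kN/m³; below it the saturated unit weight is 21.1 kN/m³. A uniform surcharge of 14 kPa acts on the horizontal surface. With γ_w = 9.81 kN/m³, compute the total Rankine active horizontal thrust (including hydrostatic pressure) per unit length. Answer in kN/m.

K_a = tan²(45° − φ/2) = 0.3333.
γ' = 21.1 − 9.81 = 11.29 kN/m³. h₂ = H − d_w = 4.5 m.
σ'_h: at surface K_a·q = 4.667; at WT K_a(q+γd_w) = 30.27; at base K_a(q+γd_w+γ'h₂) = 47.20 kPa.
P₁ = ½(4.667+30.27)×4.8 = 83.84; P₂ = ½(30.27+47.20)×4.5 = 174.3; P_w = ½γ_w h₂² = 99.33.
Total = 83.84+174.3+99.33 = 357.5 kN/m.

357 kN/m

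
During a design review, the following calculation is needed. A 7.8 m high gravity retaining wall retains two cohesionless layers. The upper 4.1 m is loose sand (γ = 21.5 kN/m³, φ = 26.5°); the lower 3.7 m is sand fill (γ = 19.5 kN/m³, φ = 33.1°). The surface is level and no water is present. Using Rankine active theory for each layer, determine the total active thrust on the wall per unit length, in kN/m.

K_a1 = tan²(45°−26.5°/2) = 0.3829; K_a2 = tan²(45°−33.1°/2) = 0.2936.
Layer 1: σ at base = K_a1 γ₁ h₁ = 33.76 kPa; P₁ = ½×33.76×4.1 = 69.20.
Layer 2: σ_v at top = γ₁h₁ = 88.15; σ_h top = K_a2×88.15 = 25.88; σ_h base = K_a2×(88.15+19.5×3.7) = 47.06.
P₂ = ½(25.88+47.06)×3.7 = 134.9. Total P_a = 69.20+134.9 = 204.1 kN/m.

204 kN/m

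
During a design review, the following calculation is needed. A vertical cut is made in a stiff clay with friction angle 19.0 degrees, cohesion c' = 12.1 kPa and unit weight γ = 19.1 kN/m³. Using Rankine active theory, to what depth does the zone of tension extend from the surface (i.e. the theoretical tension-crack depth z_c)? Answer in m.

K_a = tan²(45° − 19.0°/2) = 0.5088; √K_a = 0.7133.
The active pressure is zero where K_a γ z = 2c√K_a, so z_c = 2c/(γ√K_a) = 2×12.1/(19.1×0.7133) = 1.776 m.

1.78 m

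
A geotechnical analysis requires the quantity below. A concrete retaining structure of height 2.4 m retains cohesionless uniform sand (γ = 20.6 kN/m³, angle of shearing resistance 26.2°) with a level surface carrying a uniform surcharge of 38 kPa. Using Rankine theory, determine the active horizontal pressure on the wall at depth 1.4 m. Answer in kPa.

K_a = (1 − sin φ)/(1 + sin φ) = 0.3874.
σ_v = γz + q = 20.6 × 1.4 + 38 = 66.84 kPa.
σ_h = K_a σ_v = 0.3874 × 66.84 = 25.90 kPa.

25.9 kPa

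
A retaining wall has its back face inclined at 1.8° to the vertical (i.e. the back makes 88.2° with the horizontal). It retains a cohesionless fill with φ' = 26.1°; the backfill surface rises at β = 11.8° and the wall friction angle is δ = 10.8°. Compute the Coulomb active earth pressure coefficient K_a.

K_a = sin²(α+φ) / [sin²α · sin(α−δ) · (1 + √{sin(φ+δ)sin(φ−β) / (sin(α−δ)sin(α+β))})²].
With α = 88.2°, φ = 26.1°, δ = 10.8°, β = 11.8°: K_a = 0.4392.

0.439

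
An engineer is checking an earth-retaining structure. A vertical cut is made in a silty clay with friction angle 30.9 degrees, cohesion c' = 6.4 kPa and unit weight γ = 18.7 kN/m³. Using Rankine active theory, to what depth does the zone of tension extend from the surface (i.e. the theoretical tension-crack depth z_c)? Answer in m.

K_a = tan²(45° − 30.9°/2) = 0.3214; √K_a = 0.5669.
The active pressure is zero where K_a γ z = 2c√K_a, so z_c = 2c/(γ√K_a) = 2×6.4/(18.7×0.5669) = 1.207 m.

1.21 m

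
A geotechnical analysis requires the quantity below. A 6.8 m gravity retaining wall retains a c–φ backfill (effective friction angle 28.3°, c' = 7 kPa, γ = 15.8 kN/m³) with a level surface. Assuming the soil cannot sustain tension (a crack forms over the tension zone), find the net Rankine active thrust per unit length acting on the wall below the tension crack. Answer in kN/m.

79.7 kN/m

K_a = 0.3568; √K_a = 0.5973.
Tension-crack depth z_c = 2c/(γ√K_a) = 2×7/(15.8×0.5973) = 1.483 m.
σ_a at base = K_a γ H − 2c√K_a = 0.3568×15.8×6.8 − 2×7×0.5973 = 29.97 kPa.
P_a = ½ × 29.97 × (H − z_c) = 0.5×29.97×5.317 = 79.67 kN/m.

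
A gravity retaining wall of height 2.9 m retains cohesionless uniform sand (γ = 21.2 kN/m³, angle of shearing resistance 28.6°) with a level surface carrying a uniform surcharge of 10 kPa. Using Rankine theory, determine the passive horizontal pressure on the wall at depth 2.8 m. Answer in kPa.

197 kPa

K_p = (1 + sin φ)/(1 − sin φ) = 2.837.
σ_v = γz + q = 21.2 × 2.8 + 10 = 69.36 kPa.
σ_h = K_p σ_v = 2.837 × 69.36 = 196.7 kPa.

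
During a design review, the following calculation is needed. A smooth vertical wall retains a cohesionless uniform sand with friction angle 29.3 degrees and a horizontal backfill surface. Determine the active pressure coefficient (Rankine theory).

0.343

K_a = (1 − sin φ)/(1 + sin φ) = (1 − sin 29.3°)/(1 + sin 29.3°) = 0.3428.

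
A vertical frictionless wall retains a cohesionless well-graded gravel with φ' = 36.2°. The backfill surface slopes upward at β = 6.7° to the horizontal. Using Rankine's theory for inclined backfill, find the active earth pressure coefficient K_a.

0.262

K_a = cos β · (cos β − √(cos²β − cos²φ)) / (cos β + √(cos²β − cos²φ)).
cos β = 0.9932, cos φ = 0.8070, √(cos²β − cos²φ) = 0.5790.
K_a = 0.9932 × (0.9932 − 0.5790)/(0.9932 + 0.5790) = 0.2617.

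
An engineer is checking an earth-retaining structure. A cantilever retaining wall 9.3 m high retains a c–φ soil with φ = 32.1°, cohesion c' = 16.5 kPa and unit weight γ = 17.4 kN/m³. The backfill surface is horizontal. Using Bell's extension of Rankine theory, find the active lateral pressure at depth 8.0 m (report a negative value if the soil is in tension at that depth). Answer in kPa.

24.3 kPa

K_a = (1 − sin φ)/(1 + sin φ) = 0.3060.
σ_a = K_a γ z − 2c√K_a = 0.3060×17.4×8.0 − 2×16.5×0.5532 = 24.34 kPa.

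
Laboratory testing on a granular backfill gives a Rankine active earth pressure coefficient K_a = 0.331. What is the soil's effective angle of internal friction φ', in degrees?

30.2°

K_a = tan²(45° − φ/2) ⇒ 45° − φ/2 = arctan(√0.331) = 29.91°.
φ = 2(45° − 29.91°) = 30.17°.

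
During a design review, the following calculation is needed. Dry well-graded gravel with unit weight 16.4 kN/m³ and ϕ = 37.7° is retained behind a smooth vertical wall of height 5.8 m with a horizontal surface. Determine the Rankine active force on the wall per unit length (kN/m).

66.5 kN/m

K_a = tan²(45° − φ/2) = 0.2411.
P_a = ½ K_a γ H² = 0.5 × 0.2411 × 16.4 × 5.8² = 66.50 kN/m.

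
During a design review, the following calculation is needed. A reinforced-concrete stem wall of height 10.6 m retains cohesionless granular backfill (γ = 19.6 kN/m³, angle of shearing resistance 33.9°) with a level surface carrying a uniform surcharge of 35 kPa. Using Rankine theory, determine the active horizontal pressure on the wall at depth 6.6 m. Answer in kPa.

46.7 kPa

K_a = (1 − sin φ)/(1 + sin φ) = 0.2839.
σ_v = γz + q = 19.6 × 6.6 + 35 = 164.4 kPa.
σ_h = K_a σ_v = 0.2839 × 164.4 = 46.66 kPa.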